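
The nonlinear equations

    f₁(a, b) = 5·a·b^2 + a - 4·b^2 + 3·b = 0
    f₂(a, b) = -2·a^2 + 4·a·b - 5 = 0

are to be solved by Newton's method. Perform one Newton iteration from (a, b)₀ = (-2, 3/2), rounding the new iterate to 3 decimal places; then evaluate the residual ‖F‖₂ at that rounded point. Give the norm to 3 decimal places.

At (-2, 3/2): F = (-29.000, -25.000).
Jacobian J = [[5·b^2 + 1, 10·a·b - 8·b + 3], [-4·a + 4·b, 4·a]].
At the point, J = [[12.250, -39.000], [14.000, -8.000]] (det J = 448.000).
Solving J·Δ = −F gives Δ = (1.658, -0.223).
Then the next iterate is (a, b)₁ = (-0.342, 1.277).
Re-evaluating at (-0.342, 1.277): F = (-5.82246, -6.98086), so ‖F‖₂ = 9.090.

9.090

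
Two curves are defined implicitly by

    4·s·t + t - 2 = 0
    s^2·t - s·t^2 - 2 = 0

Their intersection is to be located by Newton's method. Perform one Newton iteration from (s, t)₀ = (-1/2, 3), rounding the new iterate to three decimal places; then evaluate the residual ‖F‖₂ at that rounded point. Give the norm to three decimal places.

2.282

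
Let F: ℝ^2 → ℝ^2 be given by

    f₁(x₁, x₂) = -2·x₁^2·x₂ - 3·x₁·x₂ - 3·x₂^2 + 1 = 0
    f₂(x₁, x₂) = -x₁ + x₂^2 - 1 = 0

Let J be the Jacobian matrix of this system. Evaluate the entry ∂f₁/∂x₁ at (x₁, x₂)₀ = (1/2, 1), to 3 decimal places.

-5.000

∂f₁/∂x₁ = -4·x₁·x₂ - 3·x₂.
At (1/2, 1) this is -5.000.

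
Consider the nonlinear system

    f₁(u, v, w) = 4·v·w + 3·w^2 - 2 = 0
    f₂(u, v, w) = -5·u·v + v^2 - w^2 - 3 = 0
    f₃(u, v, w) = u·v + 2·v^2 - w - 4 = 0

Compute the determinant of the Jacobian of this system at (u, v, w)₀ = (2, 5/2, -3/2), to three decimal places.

-107.500

J = [[0, 4·w, 4·v + 6·w], [-5·v, -5·u + 2·v, -2·w], [v, u + 4·v, -1]].
At the point, J = [[0.000, -6.000, 1.000], [-12.500, -5.000, 3.000], [2.500, 12.000, -1.000]].
det J = -107.500.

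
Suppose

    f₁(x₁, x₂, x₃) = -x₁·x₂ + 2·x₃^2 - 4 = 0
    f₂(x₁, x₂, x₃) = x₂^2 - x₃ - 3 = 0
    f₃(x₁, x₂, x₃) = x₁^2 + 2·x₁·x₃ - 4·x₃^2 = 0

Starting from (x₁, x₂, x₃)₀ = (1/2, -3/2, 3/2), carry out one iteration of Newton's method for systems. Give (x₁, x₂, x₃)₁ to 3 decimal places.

At (1/2, -3/2, 3/2): F = (1.250, -2.250, -7.250).
Jacobian J = [[-x₂, -x₁, 4·x₃], [0, 2·x₂, -1], [2·x₁ + 2·x₃, 0, 2·x₁ - 8·x₃]].
At the point, J = [[1.500, -0.500, 6.000], [0.000, -3.000, -1.000], [4.000, 0.000, -11.000]] (det J = 123.500).
Solving J·Δ = −F gives Δ = (0.652, -0.609, -0.422).
Then the next iterate is (x₁, x₂, x₃)₁ = (1.152, -2.109, 1.078).

(1.152, -2.109, 1.078)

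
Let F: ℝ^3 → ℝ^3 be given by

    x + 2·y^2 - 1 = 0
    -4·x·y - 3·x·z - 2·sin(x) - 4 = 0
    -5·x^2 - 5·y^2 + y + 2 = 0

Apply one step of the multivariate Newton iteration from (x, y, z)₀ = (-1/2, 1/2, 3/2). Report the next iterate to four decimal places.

(-0.2143, 0.8571, 2.4570)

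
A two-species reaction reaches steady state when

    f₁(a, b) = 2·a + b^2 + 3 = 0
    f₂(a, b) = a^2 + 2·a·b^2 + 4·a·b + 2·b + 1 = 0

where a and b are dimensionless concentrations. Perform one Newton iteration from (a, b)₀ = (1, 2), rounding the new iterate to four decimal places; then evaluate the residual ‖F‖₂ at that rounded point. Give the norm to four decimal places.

At (1, 2): F = (9.0000, 22.0000).
Jacobian J = [[2, 2·b], [2·a + 2·b^2 + 4·b, 4·a·b + 4·a + 2]].
At the point, J = [[2.0000, 4.0000], [18.0000, 14.0000]] (det J = -44.0000).
Solving J·Δ = −F gives Δ = (0.8636, -2.6818).
Then the next iterate is (a, b)₁ = (1.8636, -0.6818).
Re-evaluating at (1.8636, -0.6818): F = (7.192051, -0.240411), so ‖F‖₂ = 7.1961.

7.1961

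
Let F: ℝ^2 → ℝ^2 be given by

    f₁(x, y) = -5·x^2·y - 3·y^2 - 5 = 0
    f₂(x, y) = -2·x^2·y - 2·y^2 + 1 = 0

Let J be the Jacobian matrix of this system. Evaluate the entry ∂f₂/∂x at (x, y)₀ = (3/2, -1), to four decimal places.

6.0000

∂f₂/∂x = -4·x·y.
At (3/2, -1) this is 6.0000.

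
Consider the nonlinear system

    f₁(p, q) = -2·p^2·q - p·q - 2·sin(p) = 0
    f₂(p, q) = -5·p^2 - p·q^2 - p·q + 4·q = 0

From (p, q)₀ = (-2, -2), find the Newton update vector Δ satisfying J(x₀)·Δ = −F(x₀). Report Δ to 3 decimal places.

At (-2, -2): F = (13.81859, -24.000).
Jacobian J = [[-4·p·q - q - 2·cos(p), -2·p^2 - p], [-10·p - q^2 - q, -2·p·q - p + 4]].
At the point, J = [[-13.16771, -6.000], [18.000, -2.000]] (det J = 134.33541).
Solving J·Δ = −F gives Δ = (1.278, -0.501).

(1.278, -0.501)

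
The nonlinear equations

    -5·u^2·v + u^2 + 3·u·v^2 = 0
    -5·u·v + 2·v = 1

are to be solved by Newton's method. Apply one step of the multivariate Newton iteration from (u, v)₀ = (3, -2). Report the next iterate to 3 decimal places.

At (3, -2): F = (135.000, 25.000).
Jacobian J = [[-10·u·v + 2·u + 3·v^2, -5·u^2 + 6·u·v], [-5·v, -5·u + 2]].
At the point, J = [[78.000, -81.000], [10.000, -13.000]] (det J = -204.000).
Solving J·Δ = −F gives Δ = (1.324, 2.941).
Then the next iterate is (u, v)₁ = (4.324, 0.941).

(4.324, 0.941)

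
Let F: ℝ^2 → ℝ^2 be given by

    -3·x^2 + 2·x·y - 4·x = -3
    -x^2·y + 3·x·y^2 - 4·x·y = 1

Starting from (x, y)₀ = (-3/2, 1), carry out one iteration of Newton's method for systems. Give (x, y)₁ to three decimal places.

(-1.543, 0.650)

At (-3/2, 1): F = (-0.750, -1.750).
Jacobian J = [[-6·x + 2·y - 4, 2·x], [-2·x·y + 3·y^2 - 4·y, -x^2 + 6·x·y - 4·x]].
At the point, J = [[7.000, -3.000], [2.000, -5.250]] (det J = -30.750).
Solving J·Δ = −F gives Δ = (-0.043, -0.350).
Then the next iterate is (x, y)₁ = (-1.543, 0.650).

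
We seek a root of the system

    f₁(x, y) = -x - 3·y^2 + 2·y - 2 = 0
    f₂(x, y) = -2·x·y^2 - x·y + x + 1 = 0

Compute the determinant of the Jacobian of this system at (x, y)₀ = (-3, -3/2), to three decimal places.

37.000

J = [[-1, -6·y + 2], [-2·y^2 - y + 1, -4·x·y - x]].
At the point, J = [[-1.000, 11.000], [-2.000, -15.000]].
det J = 37.000.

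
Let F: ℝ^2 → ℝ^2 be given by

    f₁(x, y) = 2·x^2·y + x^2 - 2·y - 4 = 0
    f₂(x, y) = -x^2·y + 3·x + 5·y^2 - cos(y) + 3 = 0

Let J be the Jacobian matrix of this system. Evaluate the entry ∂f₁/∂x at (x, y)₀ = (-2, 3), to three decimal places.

-28.000

∂f₁/∂x = 4·x·y + 2·x.
At (-2, 3) this is -28.000.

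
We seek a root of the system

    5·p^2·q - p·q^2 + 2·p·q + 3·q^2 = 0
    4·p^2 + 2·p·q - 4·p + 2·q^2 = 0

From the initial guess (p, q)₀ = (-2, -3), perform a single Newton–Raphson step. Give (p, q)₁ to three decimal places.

(-1.258, -0.830)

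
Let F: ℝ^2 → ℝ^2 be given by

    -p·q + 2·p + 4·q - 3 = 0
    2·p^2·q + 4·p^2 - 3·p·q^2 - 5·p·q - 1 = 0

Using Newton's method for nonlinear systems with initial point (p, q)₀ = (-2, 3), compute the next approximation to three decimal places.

At (-2, 3): F = (11.000, 123.000).
Jacobian J = [[-q + 2, -p + 4], [4·p·q + 8·p - 3·q^2 - 5·q, 2·p^2 - 6·p·q - 5·p]].
At the point, J = [[-1.000, 6.000], [-82.000, 54.000]] (det J = 438.000).
Solving J·Δ = −F gives Δ = (0.329, -1.779).
Then the next iterate is (p, q)₁ = (-1.671, 1.221).

(-1.671, 1.221)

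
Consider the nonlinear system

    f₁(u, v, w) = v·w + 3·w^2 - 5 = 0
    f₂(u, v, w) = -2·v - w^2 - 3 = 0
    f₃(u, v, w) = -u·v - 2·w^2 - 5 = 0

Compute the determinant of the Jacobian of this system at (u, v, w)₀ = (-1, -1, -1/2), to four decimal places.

J = [[0, w, v + 6·w], [0, -2, -2·w], [-v, -u, -4·w]].
At the point, J = [[0.0000, -0.5000, -4.0000], [0.0000, -2.0000, 1.0000], [1.0000, 1.0000, 2.0000]].
det J = -8.5000.

-8.5000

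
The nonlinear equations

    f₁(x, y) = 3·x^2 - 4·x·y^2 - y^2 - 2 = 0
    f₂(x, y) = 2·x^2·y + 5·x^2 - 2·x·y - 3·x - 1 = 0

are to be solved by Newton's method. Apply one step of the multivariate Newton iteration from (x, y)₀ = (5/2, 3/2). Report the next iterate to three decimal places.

(1.590, 1.092)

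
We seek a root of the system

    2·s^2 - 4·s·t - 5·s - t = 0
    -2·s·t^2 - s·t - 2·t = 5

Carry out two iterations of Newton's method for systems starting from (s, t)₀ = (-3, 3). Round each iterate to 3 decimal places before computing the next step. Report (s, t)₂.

At (-3, 3): F = (66.000, 52.000).
Jacobian J = [[4·s - 4·t - 5, -4·s - 1], [-2·t^2 - t, -4·s·t - s - 2]].
At the point, J = [[-29.000, 11.000], [-21.000, 37.000]] (det J = -842.000).
Solving J·Δ = −F gives Δ = (2.221, -0.145).
Then the next iterate is (s, t)₁ = (-0.779, 2.855).
Round to (-0.779, 2.855) and repeat: F = (11.14986, 4.21334), J = [[-19.536, 2.116], [-19.15705, 7.67518]].
Δ = (0.701, 1.200), so (s, t)₂ = (-0.078, 4.055).

(-0.078, 4.055)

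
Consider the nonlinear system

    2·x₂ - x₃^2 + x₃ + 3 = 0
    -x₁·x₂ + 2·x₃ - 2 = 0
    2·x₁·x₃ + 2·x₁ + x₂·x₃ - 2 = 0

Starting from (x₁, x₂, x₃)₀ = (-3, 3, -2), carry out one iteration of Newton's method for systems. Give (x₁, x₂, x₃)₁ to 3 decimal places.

(-2.853, 2.382, -2.353)

At (-3, 3, -2): F = (3.000, 3.000, -2.000).
Jacobian J = [[0, 2, -2·x₃ + 1], [-x₂, -x₁, 2], [2·x₃ + 2, x₃, 2·x₁ + x₂]].
At the point, J = [[0.000, 2.000, 5.000], [-3.000, 3.000, 2.000], [-2.000, -2.000, -3.000]] (det J = 34.000).
Solving J·Δ = −F gives Δ = (0.147, -0.618, -0.353).
Then the next iterate is (x₁, x₂, x₃)₁ = (-2.853, 2.382, -2.353).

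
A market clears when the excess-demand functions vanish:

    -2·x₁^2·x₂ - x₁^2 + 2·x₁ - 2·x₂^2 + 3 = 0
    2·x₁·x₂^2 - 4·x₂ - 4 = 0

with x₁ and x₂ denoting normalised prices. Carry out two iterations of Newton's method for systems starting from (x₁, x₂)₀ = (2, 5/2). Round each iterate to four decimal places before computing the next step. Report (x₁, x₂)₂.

At (2, 5/2): F = (-29.5000, 11.0000).
Jacobian J = [[-4·x₁·x₂ - 2·x₁ + 2, -2·x₁^2 - 4·x₂], [2·x₂^2, 4·x₁·x₂ - 4]].
At the point, J = [[-22.0000, -18.0000], [12.5000, 16.0000]] (det J = -127.0000).
Solving J·Δ = −F gives Δ = (-2.1575, 0.9980).
Then the next iterate is (x₁, x₂)₁ = (-0.1575, 3.4980).
Round to (-0.1575, 3.4980) and repeat: F = (-21.985359, -21.846341), J = [[4.518740, -14.041613], [24.472008, -6.203740]].
Δ = (0.5398, -1.3920), so (x₁, x₂)₂ = (0.3823, 2.1060).

(0.3823, 2.1060)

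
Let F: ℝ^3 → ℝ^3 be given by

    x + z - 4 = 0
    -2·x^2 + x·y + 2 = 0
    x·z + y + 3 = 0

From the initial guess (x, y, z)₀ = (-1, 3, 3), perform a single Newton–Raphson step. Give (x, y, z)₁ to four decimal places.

(-0.8182, 1.2727, 4.8182)

At (-1, 3, 3): F = (-2.0000, -3.0000, 3.0000).
Jacobian J = [[1, 0, 1], [-4·x + y, x, 0], [z, 1, x]].
At the point, J = [[1.0000, 0.0000, 1.0000], [7.0000, -1.0000, 0.0000], [3.0000, 1.0000, -1.0000]] (det J = 11.0000).
Solving J·Δ = −F gives Δ = (0.1818, -1.7273, 1.8182).
Then the next iterate is (x, y, z)₁ = (-0.8182, 1.2727, 4.8182).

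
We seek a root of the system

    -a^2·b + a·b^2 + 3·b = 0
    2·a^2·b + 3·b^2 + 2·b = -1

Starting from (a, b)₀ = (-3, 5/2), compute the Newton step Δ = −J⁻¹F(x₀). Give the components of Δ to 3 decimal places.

At (-3, 5/2): F = (-33.750, 69.750).
Jacobian J = [[-2·a·b + b^2, -a^2 + 2·a·b + 3], [4·a·b, 2·a^2 + 6·b + 2]].
At the point, J = [[21.250, -21.000], [-30.000, 35.000]] (det J = 113.750).
Solving J·Δ = −F gives Δ = (-2.492, -4.129).

(-2.492, -4.129)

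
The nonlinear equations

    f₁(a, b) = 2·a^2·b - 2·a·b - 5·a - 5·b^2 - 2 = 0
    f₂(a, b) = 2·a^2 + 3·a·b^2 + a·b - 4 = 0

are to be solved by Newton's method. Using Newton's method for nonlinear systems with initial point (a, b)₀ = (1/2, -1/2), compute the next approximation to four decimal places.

(4.5366, 5.2073)

At (1/2, -1/2): F = (-5.5000, -3.3750).
Jacobian J = [[4·a·b - 2·b - 5, 2·a^2 - 2·a - 10·b], [4·a + 3·b^2 + b, 6·a·b + a]].
At the point, J = [[-5.0000, 4.5000], [2.2500, -1.0000]] (det J = -5.1250).
Solving J·Δ = −F gives Δ = (4.0366, 5.7073).
Then the next iterate is (a, b)₁ = (4.5366, 5.2073).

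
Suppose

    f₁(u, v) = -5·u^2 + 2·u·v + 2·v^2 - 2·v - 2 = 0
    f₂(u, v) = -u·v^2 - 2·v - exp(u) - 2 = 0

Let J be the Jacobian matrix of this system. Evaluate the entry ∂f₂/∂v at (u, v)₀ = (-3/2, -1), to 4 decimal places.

∂f₂/∂v = -2·u·v - 2.
At (-3/2, -1) this is -5.0000.

-5.0000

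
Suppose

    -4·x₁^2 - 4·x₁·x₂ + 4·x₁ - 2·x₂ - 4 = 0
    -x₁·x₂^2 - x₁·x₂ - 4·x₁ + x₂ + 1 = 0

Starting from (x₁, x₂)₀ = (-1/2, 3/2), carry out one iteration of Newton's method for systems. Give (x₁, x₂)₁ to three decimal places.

(3.000, 8.417)

At (-1/2, 3/2): F = (-7.000, 6.375).
Jacobian J = [[-8·x₁ - 4·x₂ + 4, -4·x₁ - 2], [-x₂^2 - x₂ - 4, -2·x₁·x₂ - x₁ + 1]].
At the point, J = [[2.000, 0.000], [-7.750, 3.000]] (det J = 6.000).
Solving J·Δ = −F gives Δ = (3.500, 6.917).
Then the next iterate is (x₁, x₂)₁ = (3.000, 8.417).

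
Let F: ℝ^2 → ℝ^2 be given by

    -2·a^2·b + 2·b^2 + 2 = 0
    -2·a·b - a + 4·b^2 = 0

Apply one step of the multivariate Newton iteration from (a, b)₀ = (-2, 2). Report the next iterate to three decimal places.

(-1.625, 0.794)

At (-2, 2): F = (-6.000, 26.000).
Jacobian J = [[-4·a·b, -2·a^2 + 4·b], [-2·b - 1, -2·a + 8·b]].
At the point, J = [[16.000, 0.000], [-5.000, 20.000]] (det J = 320.000).
Solving J·Δ = −F gives Δ = (0.375, -1.206).
Then the next iterate is (a, b)₁ = (-1.625, 0.794).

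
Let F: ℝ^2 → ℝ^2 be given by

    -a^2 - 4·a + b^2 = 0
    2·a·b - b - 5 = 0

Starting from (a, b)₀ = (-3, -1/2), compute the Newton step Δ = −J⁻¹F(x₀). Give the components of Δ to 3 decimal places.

(-1.617, 0.017)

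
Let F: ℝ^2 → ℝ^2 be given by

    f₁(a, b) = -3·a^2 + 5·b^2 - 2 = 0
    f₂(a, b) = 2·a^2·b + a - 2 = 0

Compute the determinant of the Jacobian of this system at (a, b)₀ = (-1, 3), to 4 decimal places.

342.0000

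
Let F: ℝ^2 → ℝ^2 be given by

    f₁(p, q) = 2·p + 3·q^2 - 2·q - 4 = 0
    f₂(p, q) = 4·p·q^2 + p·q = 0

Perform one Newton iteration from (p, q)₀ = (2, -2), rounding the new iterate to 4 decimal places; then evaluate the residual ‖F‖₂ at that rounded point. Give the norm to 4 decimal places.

6.1907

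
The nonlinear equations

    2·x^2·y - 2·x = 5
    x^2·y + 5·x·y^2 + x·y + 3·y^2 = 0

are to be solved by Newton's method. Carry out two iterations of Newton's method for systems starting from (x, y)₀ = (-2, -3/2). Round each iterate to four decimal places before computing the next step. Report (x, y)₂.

(-0.2480, 5.1224)

At (-2, -3/2): F = (-13.0000, -18.7500).
Jacobian J = [[4·x·y - 2, 2·x^2], [2·x·y + 5·y^2 + y, x^2 + 10·x·y + x + 6·y]].
At the point, J = [[10.0000, 8.0000], [15.7500, 23.0000]] (det J = 104.0000).
Solving J·Δ = −F gives Δ = (1.4327, -0.1659).
Then the next iterate is (x, y)₁ = (-0.5673, -1.6659).
Round to (-0.5673, -1.6659) and repeat: F = (-4.937671, 0.862679), J = [[1.780260, 0.643659], [14.100344, -0.790220]].
Δ = (0.3193, 6.7883), so (x, y)₂ = (-0.2480, 5.1224).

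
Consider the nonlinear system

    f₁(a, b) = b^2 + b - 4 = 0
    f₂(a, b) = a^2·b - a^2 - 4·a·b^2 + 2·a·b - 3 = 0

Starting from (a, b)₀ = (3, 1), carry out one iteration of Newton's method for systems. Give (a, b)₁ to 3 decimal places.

(-4.500, 1.667)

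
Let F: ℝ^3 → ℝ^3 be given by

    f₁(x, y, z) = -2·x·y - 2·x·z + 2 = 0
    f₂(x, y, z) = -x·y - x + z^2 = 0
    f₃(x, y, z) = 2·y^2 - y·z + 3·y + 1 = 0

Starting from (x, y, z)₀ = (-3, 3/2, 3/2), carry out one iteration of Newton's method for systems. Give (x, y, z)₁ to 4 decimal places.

(-2.5000, 0.1667, 0.0000)

At (-3, 3/2, 3/2): F = (20.0000, 9.7500, 7.7500).
Jacobian J = [[-2·y - 2·z, -2·x, -2·x], [-y - 1, -x, 2·z], [0, 4·y - z + 3, -y]].
At the point, J = [[-6.0000, 6.0000, 6.0000], [-2.5000, 3.0000, 3.0000], [0.0000, 7.5000, -1.5000]] (det J = 27.0000).
Solving J·Δ = −F gives Δ = (0.5000, -1.3333, -1.5000).
Then the next iterate is (x, y, z)₁ = (-2.5000, 0.1667, 0.0000).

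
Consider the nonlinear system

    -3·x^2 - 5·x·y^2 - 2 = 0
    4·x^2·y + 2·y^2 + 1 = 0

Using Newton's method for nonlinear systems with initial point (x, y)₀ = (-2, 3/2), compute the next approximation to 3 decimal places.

At (-2, 3/2): F = (8.500, 29.500).
Jacobian J = [[-6·x - 5·y^2, -10·x·y], [8·x·y, 4·x^2 + 4·y]].
At the point, J = [[0.750, 30.000], [-24.000, 22.000]] (det J = 736.500).
Solving J·Δ = −F gives Δ = (0.948, -0.307).
Then the next iterate is (x, y)₁ = (-1.052, 1.193).

(-1.052, 1.193)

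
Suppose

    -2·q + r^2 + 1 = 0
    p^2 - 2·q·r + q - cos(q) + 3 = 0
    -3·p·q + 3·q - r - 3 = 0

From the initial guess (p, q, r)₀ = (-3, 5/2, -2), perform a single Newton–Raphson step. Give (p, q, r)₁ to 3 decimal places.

At (-3, 5/2, -2): F = (0.000, 25.30114, 29.000).
Jacobian J = [[0, -2, 2·r], [2·p, -2·r + sin(q) + 1, -2·q], [-3·q, -3·p + 3, -1]].
At the point, J = [[0.000, -2.000, -4.000], [-6.000, 5.59847, -5.000], [-7.500, 12.000, -1.000]] (det J = 57.04584).
Solving J·Δ = −F gives Δ = (5.708, 1.105, -0.552).
Then the next iterate is (p, q, r)₁ = (2.708, 3.605, -2.552).

(2.708, 3.605, -2.552)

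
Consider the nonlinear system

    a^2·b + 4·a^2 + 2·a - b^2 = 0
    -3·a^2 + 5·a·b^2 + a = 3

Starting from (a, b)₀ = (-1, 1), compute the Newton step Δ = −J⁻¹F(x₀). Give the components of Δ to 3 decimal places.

(0.348, -0.783)

At (-1, 1): F = (2.000, -12.000).
Jacobian J = [[2·a·b + 8·a + 2, a^2 - 2·b], [-6·a + 5·b^2 + 1, 10·a·b]].
At the point, J = [[-8.000, -1.000], [12.000, -10.000]] (det J = 92.000).
Solving J·Δ = −F gives Δ = (0.348, -0.783).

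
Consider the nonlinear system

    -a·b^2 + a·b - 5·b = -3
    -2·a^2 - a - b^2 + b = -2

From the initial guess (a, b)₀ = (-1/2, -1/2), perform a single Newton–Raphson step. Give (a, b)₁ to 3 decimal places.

At (-1/2, -1/2): F = (5.875, 1.250).
Jacobian J = [[-b^2 + b, -2·a·b + a - 5], [-4·a - 1, -2·b + 1]].
At the point, J = [[-0.750, -6.000], [1.000, 2.000]] (det J = 4.500).
Solving J·Δ = −F gives Δ = (-4.278, 1.514).
Then the next iterate is (a, b)₁ = (-4.778, 1.014).

(-4.778, 1.014)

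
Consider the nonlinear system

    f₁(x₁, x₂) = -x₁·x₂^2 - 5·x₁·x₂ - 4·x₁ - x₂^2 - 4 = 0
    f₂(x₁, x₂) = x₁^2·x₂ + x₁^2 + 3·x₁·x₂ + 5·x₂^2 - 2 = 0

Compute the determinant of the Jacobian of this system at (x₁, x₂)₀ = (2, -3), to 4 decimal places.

J = [[-x₂^2 - 5·x₂ - 4, -2·x₁·x₂ - 5·x₁ - 2·x₂], [2·x₁·x₂ + 2·x₁ + 3·x₂, x₁^2 + 3·x₁ + 10·x₂]].
At the point, J = [[2.0000, 8.0000], [-17.0000, -20.0000]].
det J = 96.0000.

96.0000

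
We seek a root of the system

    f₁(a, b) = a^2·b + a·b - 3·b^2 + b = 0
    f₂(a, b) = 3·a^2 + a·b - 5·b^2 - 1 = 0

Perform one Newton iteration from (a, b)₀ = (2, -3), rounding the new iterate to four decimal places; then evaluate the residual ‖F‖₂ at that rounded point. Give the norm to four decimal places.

16.3647

At (2, -3): F = (-48.0000, -40.0000).
Jacobian J = [[2·a·b + b, a^2 + a - 6·b + 1], [6·a + b, a - 10·b]].
At the point, J = [[-15.0000, 25.0000], [9.0000, 32.0000]] (det J = -705.0000).
Solving J·Δ = −F gives Δ = (-0.7603, 1.4638).
Then the next iterate is (a, b)₁ = (1.2397, -1.5362).
Re-evaluating at (1.2397, -1.5362): F = (-12.881277, -10.093411), so ‖F‖₂ = 16.3647.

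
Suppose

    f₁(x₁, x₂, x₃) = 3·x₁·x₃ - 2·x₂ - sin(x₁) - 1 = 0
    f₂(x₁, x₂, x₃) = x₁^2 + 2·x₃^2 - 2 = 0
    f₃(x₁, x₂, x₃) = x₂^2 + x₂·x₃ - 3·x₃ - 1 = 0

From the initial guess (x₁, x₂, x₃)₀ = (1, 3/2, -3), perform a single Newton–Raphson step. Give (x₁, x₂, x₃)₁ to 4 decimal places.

(15.5000, -68.8379, 0.8333)

At (1, 3/2, -3): F = (-13.841471, 17.0000, 5.7500).
Jacobian J = [[3·x₃ - cos(x₁), -2, 3·x₁], [2·x₁, 0, 4·x₃], [0, 2·x₂ + x₃, x₂ - 3]].
At the point, J = [[-9.540302, -2.0000, 3.0000], [2.0000, 0.0000, -12.0000], [0.0000, 0.0000, -1.5000]] (det J = -6.0000).
Solving J·Δ = −F gives Δ = (14.5000, -70.3379, 3.8333).
Then the next iterate is (x₁, x₂, x₃)₁ = (15.5000, -68.8379, 0.8333).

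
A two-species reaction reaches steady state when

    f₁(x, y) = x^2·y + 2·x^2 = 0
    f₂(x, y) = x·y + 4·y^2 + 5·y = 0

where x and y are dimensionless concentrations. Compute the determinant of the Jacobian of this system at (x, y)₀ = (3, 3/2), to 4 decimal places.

J = [[2·x·y + 4·x, x^2], [y, x + 8·y + 5]].
At the point, J = [[21.0000, 9.0000], [1.5000, 20.0000]].
det J = 406.5000.

406.5000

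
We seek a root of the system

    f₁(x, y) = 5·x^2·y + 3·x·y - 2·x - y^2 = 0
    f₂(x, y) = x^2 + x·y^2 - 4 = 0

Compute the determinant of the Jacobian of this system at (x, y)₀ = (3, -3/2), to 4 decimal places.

J = [[10·x·y + 3·y - 2, 5·x^2 + 3·x - 2·y], [2·x + y^2, 2·x·y]].
At the point, J = [[-51.5000, 57.0000], [8.2500, -9.0000]].
det J = -6.7500.

-6.7500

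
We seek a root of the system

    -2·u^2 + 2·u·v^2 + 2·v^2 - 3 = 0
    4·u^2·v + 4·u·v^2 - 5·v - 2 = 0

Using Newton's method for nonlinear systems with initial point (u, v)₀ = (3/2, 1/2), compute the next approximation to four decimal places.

(0.7222, 0.8944)

At (3/2, 1/2): F = (-6.2500, 1.5000).
Jacobian J = [[-4·u + 2·v^2, 4·u·v + 4·v], [8·u·v + 4·v^2, 4·u^2 + 8·u·v - 5]].
At the point, J = [[-5.5000, 5.0000], [7.0000, 10.0000]] (det J = -90.0000).
Solving J·Δ = −F gives Δ = (-0.7778, 0.3944).
Then the next iterate is (u, v)₁ = (0.7222, 0.8944).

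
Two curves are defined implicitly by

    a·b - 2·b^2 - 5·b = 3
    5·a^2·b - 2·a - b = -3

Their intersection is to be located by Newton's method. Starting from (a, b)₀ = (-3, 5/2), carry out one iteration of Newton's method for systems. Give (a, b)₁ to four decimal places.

(-2.5455, 0.5909)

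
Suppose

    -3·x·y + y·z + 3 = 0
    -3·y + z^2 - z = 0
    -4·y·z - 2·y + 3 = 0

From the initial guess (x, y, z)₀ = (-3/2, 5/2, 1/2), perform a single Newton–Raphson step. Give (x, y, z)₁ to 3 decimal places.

At (-3/2, 5/2, 1/2): F = (15.500, -7.750, -7.000).
Jacobian J = [[-3·y, -3·x + z, y], [0, -3, 2·z - 1], [0, -4·z - 2, -4·y]].
At the point, J = [[-7.500, 5.000, 2.500], [0.000, -3.000, 0.000], [0.000, -4.000, -10.000]] (det J = -225.000).
Solving J·Δ = −F gives Δ = (0.456, -2.583, 0.333).
Then the next iterate is (x, y, z)₁ = (-1.044, -0.083, 0.833).

(-1.044, -0.083, 0.833)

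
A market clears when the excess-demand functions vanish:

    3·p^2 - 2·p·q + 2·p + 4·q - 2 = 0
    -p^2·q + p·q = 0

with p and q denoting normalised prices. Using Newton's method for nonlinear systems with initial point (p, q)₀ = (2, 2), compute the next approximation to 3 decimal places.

(0.600, 4.200)

At (2, 2): F = (14.000, -4.000).
Jacobian J = [[6·p - 2·q + 2, -2·p + 4], [-2·p·q + q, -p^2 + p]].
At the point, J = [[10.000, 0.000], [-6.000, -2.000]] (det J = -20.000).
Solving J·Δ = −F gives Δ = (-1.400, 2.200).
Then the next iterate is (p, q)₁ = (0.600, 4.200).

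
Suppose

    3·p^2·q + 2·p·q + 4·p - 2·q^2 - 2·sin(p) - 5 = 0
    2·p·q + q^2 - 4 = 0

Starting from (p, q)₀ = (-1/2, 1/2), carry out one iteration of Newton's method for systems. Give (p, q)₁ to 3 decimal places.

(3.750, 0.833)

At (-1/2, 1/2): F = (-6.66615, -4.250).
Jacobian J = [[6·p·q + 2·q - 2·cos(p) + 4, 3·p^2 + 2·p - 4·q], [2·q, 2·p + 2·q]].
At the point, J = [[1.74483, -2.250], [1.000, 0.000]] (det J = 2.250).
Solving J·Δ = −F gives Δ = (4.250, 0.333).
Then the next iterate is (p, q)₁ = (3.750, 0.833).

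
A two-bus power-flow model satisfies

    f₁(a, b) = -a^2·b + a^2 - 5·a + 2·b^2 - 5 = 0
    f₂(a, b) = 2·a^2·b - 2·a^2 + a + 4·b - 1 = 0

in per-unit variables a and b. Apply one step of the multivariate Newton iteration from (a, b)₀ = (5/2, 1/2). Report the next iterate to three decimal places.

(-1.631, -0.335)

At (5/2, 1/2): F = (-13.875, -2.750).
Jacobian J = [[-2·a·b + 2·a - 5, -a^2 + 4·b], [4·a·b - 4·a + 1, 2·a^2 + 4]].
At the point, J = [[-2.500, -4.250], [-4.000, 16.500]] (det J = -58.250).
Solving J·Δ = −F gives Δ = (-4.131, -0.835).
Then the next iterate is (a, b)₁ = (-1.631, -0.335).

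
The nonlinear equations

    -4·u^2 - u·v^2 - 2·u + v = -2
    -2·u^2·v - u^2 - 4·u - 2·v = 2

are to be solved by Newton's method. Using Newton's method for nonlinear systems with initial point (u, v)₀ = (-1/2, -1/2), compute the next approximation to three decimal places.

(-2.421, 2.974)

At (-1/2, -1/2): F = (1.625, 1.000).
Jacobian J = [[-8·u - v^2 - 2, -2·u·v + 1], [-4·u·v - 2·u - 4, -2·u^2 - 2]].
At the point, J = [[1.750, 0.500], [-4.000, -2.500]] (det J = -2.375).
Solving J·Δ = −F gives Δ = (-1.921, 3.474).
Then the next iterate is (u, v)₁ = (-2.421, 2.974).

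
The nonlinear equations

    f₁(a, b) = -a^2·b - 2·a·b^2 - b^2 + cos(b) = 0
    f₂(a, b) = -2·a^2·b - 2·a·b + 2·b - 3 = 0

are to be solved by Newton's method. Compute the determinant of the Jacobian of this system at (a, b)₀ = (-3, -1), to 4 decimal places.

J = [[-2·a·b - 2·b^2, -a^2 - 4·a·b - 2·b - sin(b)], [-4·a·b - 2·b, -2·a^2 - 2·a + 2]].
At the point, J = [[-8.0000, -18.158529], [-10.0000, -10.0000]].
det J = -101.5853.

-101.5853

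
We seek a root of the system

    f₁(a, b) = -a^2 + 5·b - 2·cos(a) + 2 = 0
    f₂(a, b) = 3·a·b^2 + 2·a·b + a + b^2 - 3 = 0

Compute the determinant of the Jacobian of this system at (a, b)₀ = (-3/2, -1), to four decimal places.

-5.9800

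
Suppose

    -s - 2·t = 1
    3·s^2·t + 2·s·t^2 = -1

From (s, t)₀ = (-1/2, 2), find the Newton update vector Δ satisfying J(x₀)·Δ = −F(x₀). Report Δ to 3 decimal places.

(-1.603, -1.448)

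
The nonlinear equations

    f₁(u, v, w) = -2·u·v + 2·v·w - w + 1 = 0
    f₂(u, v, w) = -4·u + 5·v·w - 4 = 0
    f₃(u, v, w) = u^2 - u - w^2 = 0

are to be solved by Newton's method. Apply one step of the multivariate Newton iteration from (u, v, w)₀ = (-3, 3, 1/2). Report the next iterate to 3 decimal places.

At (-3, 3, 1/2): F = (21.500, 15.500, 11.750).
Jacobian J = [[-2·v, -2·u + 2·w, 2·v - 1], [-4, 5·w, 5·v], [2·u - 1, 0, -2·w]].
At the point, J = [[-6.000, 7.000, 5.000], [-4.000, 2.500, 15.000], [-7.000, 0.000, -1.000]] (det J = -660.500).
Solving J·Δ = −F gives Δ = (1.728, -1.341, -0.349).
Then the next iterate is (u, v, w)₁ = (-1.272, 1.659, 0.151).

(-1.272, 1.659, 0.151)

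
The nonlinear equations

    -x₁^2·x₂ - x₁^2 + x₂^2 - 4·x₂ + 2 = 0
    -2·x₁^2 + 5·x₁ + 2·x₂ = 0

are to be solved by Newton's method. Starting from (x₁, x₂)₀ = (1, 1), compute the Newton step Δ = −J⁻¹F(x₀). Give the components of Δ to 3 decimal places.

At (1, 1): F = (-3.000, 5.000).
Jacobian J = [[-2·x₁·x₂ - 2·x₁, -x₁^2 + 2·x₂ - 4], [-4·x₁ + 5, 2]].
At the point, J = [[-4.000, -3.000], [1.000, 2.000]] (det J = -5.000).
Solving J·Δ = −F gives Δ = (1.800, -3.400).

(1.800, -3.400)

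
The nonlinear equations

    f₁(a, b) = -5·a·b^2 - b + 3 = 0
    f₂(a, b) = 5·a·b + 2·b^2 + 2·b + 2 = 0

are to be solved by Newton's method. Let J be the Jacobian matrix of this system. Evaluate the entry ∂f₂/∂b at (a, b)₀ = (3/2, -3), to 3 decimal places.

∂f₂/∂b = 5·a + 4·b + 2.
At (3/2, -3) this is -2.500.

-2.500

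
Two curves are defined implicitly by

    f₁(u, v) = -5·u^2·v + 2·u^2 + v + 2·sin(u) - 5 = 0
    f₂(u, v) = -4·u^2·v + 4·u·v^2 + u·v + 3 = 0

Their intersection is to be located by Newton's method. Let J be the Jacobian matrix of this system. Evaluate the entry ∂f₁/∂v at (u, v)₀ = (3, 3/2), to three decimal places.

∂f₁/∂v = -5·u^2 + 1.
At (3, 3/2) this is -44.000.

-44.000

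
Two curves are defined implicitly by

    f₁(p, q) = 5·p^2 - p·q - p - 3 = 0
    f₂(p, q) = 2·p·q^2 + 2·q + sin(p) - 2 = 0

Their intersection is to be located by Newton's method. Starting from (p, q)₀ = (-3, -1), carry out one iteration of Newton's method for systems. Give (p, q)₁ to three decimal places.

(-1.538, -0.381)

At (-3, -1): F = (42.000, -10.14112).
Jacobian J = [[10·p - q - 1, -p], [2·q^2 + cos(p), 4·p·q + 2]].
At the point, J = [[-30.000, 3.000], [1.01001, 14.000]] (det J = -423.03002).
Solving J·Δ = −F gives Δ = (1.462, 0.619).
Then the next iterate is (p, q)₁ = (-1.538, -0.381).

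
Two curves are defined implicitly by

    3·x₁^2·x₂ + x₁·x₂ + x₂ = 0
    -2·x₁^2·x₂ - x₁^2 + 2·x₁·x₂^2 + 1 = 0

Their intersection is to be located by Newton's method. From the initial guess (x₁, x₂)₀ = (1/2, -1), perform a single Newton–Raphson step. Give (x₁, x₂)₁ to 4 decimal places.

(0.3269, -0.3077)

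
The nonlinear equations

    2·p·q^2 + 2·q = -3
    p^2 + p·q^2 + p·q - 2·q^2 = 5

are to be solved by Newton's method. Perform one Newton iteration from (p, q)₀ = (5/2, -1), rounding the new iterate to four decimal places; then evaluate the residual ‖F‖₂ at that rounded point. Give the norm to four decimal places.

At (5/2, -1): F = (6.0000, -0.7500).
Jacobian J = [[2·q^2, 4·p·q + 2], [2·p + q^2 + q, 2·p·q + p - 4·q]].
At the point, J = [[2.0000, -8.0000], [5.0000, 1.5000]] (det J = 43.0000).
Solving J·Δ = −F gives Δ = (-0.0698, 0.7326).
Then the next iterate is (p, q)₁ = (2.4302, -0.2674).
Re-evaluating at (2.4302, -0.2674): F = (2.812732, 0.286797), so ‖F‖₂ = 2.8273.

2.8273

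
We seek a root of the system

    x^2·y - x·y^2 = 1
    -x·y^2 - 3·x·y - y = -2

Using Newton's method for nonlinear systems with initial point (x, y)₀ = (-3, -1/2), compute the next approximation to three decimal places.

At (-3, -1/2): F = (-4.750, -1.250).
Jacobian J = [[2·x·y - y^2, x^2 - 2·x·y], [-y^2 - 3·y, -2·x·y - 3·x - 1]].
At the point, J = [[2.750, 6.000], [1.250, 5.000]] (det J = 6.250).
Solving J·Δ = −F gives Δ = (2.600, -0.400).
Then the next iterate is (x, y)₁ = (-0.400, -0.900).

(-0.400, -0.900)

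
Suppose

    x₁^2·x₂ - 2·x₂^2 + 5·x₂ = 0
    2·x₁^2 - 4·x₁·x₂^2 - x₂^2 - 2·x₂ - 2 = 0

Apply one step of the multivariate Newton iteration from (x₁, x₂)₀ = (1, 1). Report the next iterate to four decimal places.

At (1, 1): F = (4.0000, -7.0000).
Jacobian J = [[2·x₁·x₂, x₁^2 - 4·x₂ + 5], [4·x₁ - 4·x₂^2, -8·x₁·x₂ - 2·x₂ - 2]].
At the point, J = [[2.0000, 2.0000], [0.0000, -12.0000]] (det J = -24.0000).
Solving J·Δ = −F gives Δ = (-1.4167, -0.5833).
Then the next iterate is (x₁, x₂)₁ = (-0.4167, 0.4167).

(-0.4167, 0.4167)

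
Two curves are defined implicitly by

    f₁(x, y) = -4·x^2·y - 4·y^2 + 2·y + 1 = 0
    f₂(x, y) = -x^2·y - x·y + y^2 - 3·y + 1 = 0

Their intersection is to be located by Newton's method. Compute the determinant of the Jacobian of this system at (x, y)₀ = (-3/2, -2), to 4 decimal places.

J = [[-8·x·y, -4·x^2 - 8·y + 2], [-2·x·y - y, -x^2 - x + 2·y - 3]].
At the point, J = [[-24.0000, 9.0000], [-4.0000, -7.7500]].
det J = 222.0000.

222.0000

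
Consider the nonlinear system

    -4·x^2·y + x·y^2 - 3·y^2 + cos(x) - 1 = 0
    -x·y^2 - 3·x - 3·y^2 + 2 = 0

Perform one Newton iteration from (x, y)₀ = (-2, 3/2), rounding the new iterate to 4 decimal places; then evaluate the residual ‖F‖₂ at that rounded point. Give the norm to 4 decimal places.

10.9345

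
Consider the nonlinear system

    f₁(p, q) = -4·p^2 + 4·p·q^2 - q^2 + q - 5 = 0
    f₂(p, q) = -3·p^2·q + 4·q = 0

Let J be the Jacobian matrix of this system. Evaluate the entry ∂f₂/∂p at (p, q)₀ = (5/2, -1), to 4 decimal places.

∂f₂/∂p = -6·p·q.
At (5/2, -1) this is 15.0000.

15.0000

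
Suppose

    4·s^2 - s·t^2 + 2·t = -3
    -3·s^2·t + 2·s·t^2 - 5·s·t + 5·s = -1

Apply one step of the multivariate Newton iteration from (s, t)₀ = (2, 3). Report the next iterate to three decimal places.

(1.338, 3.237)

At (2, 3): F = (7.000, -19.000).
Jacobian J = [[8·s - t^2, -2·s·t + 2], [-6·s·t + 2·t^2 - 5·t + 5, -3·s^2 + 4·s·t - 5·s]].
At the point, J = [[7.000, -10.000], [-28.000, 2.000]] (det J = -266.000).
Solving J·Δ = −F gives Δ = (-0.662, 0.237).
Then the next iterate is (s, t)₁ = (1.338, 3.237).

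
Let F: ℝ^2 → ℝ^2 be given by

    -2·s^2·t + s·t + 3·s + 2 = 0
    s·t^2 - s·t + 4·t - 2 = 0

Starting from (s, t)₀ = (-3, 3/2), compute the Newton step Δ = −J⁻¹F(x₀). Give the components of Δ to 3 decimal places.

(3.889, 2.333)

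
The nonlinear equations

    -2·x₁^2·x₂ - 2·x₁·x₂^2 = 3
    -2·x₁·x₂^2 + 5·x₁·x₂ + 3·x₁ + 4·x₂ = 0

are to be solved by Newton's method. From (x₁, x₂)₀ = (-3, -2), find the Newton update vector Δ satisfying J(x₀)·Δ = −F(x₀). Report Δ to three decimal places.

(0.900, 0.671)

At (-3, -2): F = (57.000, 37.000).
Jacobian J = [[-4·x₁·x₂ - 2·x₂^2, -2·x₁^2 - 4·x₁·x₂], [-2·x₂^2 + 5·x₂ + 3, -4·x₁·x₂ + 5·x₁ + 4]].
At the point, J = [[-32.000, -42.000], [-15.000, -35.000]] (det J = 490.000).
Solving J·Δ = −F gives Δ = (0.900, 0.671).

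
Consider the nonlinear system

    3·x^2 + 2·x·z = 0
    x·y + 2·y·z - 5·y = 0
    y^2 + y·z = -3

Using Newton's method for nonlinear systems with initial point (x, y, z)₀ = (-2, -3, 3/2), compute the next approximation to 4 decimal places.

(-2.0741, -2.4444, 3.1667)

At (-2, -3, 3/2): F = (6.0000, 12.0000, 7.5000).
Jacobian J = [[6·x + 2·z, 0, 2·x], [y, x + 2·z - 5, 2·y], [0, 2·y + z, y]].
At the point, J = [[-9.0000, 0.0000, -4.0000], [-3.0000, -4.0000, -6.0000], [0.0000, -4.5000, -3.0000]] (det J = 81.0000).
Solving J·Δ = −F gives Δ = (-0.0741, 0.5556, 1.6667).
Then the next iterate is (x, y, z)₁ = (-2.0741, -2.4444, 3.1667).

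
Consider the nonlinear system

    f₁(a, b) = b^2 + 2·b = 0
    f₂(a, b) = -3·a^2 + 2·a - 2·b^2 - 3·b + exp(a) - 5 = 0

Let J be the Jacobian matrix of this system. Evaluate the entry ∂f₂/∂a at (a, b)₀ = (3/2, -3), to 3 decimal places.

∂f₂/∂a = -6·a + exp(a) + 2.
At (3/2, -3) this is -2.518.

-2.518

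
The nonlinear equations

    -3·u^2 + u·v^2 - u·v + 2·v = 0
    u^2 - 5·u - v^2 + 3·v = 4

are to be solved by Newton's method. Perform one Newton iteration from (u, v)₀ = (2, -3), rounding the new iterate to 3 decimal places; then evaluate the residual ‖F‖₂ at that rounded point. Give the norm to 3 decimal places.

1673.532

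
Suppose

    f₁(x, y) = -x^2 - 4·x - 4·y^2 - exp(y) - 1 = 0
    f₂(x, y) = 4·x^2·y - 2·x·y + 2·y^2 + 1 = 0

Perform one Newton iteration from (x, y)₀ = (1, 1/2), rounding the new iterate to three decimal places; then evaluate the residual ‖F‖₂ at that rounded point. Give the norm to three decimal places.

51.669

At (1, 1/2): F = (-8.64872, 2.500).
Jacobian J = [[-2·x - 4, -8·y - exp(y)], [8·x·y - 2·y, 4·x^2 - 2·x + 4·y]].
At the point, J = [[-6.000, -5.64872], [3.000, 4.000]] (det J = -7.05384).
Solving J·Δ = −F gives Δ = (-2.902, 1.552).
Then the next iterate is (x, y)₁ = (-1.902, 2.052).
Re-evaluating at (-1.902, 2.052): F = (-21.63587, 46.92051), so ‖F‖₂ = 51.669.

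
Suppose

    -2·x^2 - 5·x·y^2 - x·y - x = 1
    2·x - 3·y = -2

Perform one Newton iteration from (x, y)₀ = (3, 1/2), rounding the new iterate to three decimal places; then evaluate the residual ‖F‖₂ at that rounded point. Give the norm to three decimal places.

5.301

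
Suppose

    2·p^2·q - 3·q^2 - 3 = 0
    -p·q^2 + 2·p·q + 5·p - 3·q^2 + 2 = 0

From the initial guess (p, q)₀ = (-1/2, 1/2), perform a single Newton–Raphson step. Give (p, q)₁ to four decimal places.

At (-1/2, 1/2): F = (-3.5000, -1.6250).
Jacobian J = [[4·p·q, 2·p^2 - 6·q], [-q^2 + 2·q + 5, -2·p·q + 2·p - 6·q]].
At the point, J = [[-1.0000, -2.5000], [5.7500, -3.5000]] (det J = 17.8750).
Solving J·Δ = −F gives Δ = (-0.4580, -1.2168).
Then the next iterate is (p, q)₁ = (-0.9580, -0.7168).

(-0.9580, -0.7168)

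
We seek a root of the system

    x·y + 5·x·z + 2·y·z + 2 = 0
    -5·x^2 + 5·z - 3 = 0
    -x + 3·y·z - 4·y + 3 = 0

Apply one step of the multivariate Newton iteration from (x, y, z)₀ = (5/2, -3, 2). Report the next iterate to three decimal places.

(1.448, -2.613, 1.592)

At (5/2, -3, 2): F = (7.500, -24.250, -5.500).
Jacobian J = [[y + 5·z, x + 2·z, 5·x + 2·y], [-10·x, 0, 5], [-1, 3·z - 4, 3·y]].
At the point, J = [[7.000, 6.500, 6.500], [-25.000, 0.000, 5.000], [-1.000, 2.000, -9.000]] (det J = -1890.000).
Solving J·Δ = −F gives Δ = (-1.052, 0.387, -0.408).
Then the next iterate is (x, y, z)₁ = (1.448, -2.613, 1.592).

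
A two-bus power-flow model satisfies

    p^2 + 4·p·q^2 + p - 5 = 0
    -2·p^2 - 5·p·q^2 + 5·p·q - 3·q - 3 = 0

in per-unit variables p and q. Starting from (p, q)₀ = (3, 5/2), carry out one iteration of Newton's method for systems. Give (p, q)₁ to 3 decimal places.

(2.526, 1.386)

At (3, 5/2): F = (82.000, -84.750).
Jacobian J = [[2·p + 4·q^2 + 1, 8·p·q], [-4·p - 5·q^2 + 5·q, -10·p·q + 5·p - 3]].
At the point, J = [[32.000, 60.000], [-30.750, -63.000]] (det J = -171.000).
Solving J·Δ = −F gives Δ = (-0.474, -1.114).
Then the next iterate is (p, q)₁ = (2.526, 1.386).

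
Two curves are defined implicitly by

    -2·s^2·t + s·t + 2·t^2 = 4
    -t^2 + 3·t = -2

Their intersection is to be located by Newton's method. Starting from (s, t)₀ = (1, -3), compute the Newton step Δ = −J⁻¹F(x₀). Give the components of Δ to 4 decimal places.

(0.6790, 1.7778)

At (1, -3): F = (17.0000, -16.0000).
Jacobian J = [[-4·s·t + t, -2·s^2 + s + 4·t], [0, -2·t + 3]].
At the point, J = [[9.0000, -13.0000], [0.0000, 9.0000]] (det J = 81.0000).
Solving J·Δ = −F gives Δ = (0.6790, 1.7778).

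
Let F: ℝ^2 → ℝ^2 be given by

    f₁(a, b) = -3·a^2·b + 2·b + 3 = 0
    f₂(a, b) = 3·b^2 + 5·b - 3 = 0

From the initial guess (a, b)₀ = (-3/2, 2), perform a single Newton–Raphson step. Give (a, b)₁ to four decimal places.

(-1.4338, 0.8824)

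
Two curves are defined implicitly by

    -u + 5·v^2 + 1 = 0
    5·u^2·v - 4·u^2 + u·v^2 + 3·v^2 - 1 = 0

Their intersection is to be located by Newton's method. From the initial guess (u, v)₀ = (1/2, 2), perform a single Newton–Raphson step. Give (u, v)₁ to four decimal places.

(0.6051, 0.9803)

At (1/2, 2): F = (20.5000, 14.5000).
Jacobian J = [[-1, 10·v], [10·u·v - 8·u + v^2, 5·u^2 + 2·u·v + 6·v]].
At the point, J = [[-1.0000, 20.0000], [10.0000, 15.2500]] (det J = -215.2500).
Solving J·Δ = −F gives Δ = (0.1051, -1.0197).
Then the next iterate is (u, v)₁ = (0.6051, 0.9803).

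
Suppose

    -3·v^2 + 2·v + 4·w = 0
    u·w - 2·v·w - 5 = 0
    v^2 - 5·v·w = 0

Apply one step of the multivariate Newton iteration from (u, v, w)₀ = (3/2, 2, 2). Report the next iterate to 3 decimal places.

At (3/2, 2, 2): F = (0.000, -10.000, -16.000).
Jacobian J = [[0, -6·v + 2, 4], [w, -2·w, u - 2·v], [0, 2·v - 5·w, -5·v]].
At the point, J = [[0.000, -10.000, 4.000], [2.000, -4.000, -2.500], [0.000, -6.000, -10.000]] (det J = -248.000).
Solving J·Δ = −F gives Δ = (2.355, -0.516, -1.290).
Then the next iterate is (u, v, w)₁ = (3.855, 1.484, 0.710).

(3.855, 1.484, 0.710)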